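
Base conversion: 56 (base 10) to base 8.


56 (base 10) = 56 (decimal)
56 (decimal) = 70 (base 8)


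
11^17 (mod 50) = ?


11^1 mod 50 = 11
11^2 mod 50 = 21
11^3 mod 50 = 31
11^4 mod 50 = 41
11^5 mod 50 = 1
11^6 mod 50 = 11
11^7 mod 50 = 21
11^8 mod 50 = 31
11^9 mod 50 = 41
11^10 mod 50 = 1
11^11 mod 50 = 11
11^12 mod 50 = 21
11^13 mod 50 = 31
11^14 mod 50 = 41
11^15 mod 50 = 1
11^16 mod 50 = 11
11^17 mod 50 = 21


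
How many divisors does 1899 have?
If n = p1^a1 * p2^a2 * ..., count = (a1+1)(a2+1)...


1899 = 3^2 × 211^1
d(1899) = (2+1) × (1+1) = 6

6 divisors


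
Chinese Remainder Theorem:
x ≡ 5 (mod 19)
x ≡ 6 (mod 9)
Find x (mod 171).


M = 19*9 = 171
M1 = M/19 = 9, M2 = M/9 = 19
M1^(-1) mod 19 = 17, M2^(-1) mod 9 = 1
x = 5*9*17 + 6*19*1 = 879
879 mod 171 = 24
Check: 24 mod 19 = 5 ✓, 24 mod 9 = 6 ✓

x ≡ 24 (mod 171)


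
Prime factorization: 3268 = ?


3268 / 2 = 1634
1634 / 2 = 817
817 / 19 = 43
43 / 43 = 1
3268 = 2^2 × 19 × 43


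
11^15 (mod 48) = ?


11^1 mod 48 = 11
11^2 mod 48 = 25
11^3 mod 48 = 35
11^4 mod 48 = 1
11^5 mod 48 = 11
11^6 mod 48 = 25
11^7 mod 48 = 35
11^8 mod 48 = 1
11^9 mod 48 = 11
11^10 mod 48 = 25
11^11 mod 48 = 35
11^12 mod 48 = 1
11^13 mod 48 = 11
11^14 mod 48 = 25
11^15 mod 48 = 35


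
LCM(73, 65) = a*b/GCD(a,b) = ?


GCD(73, 65) = 1
LCM = 73*65/1 = 4745/1 = 4745

LCM = 4745


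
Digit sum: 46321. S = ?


4 + 6 + 3 + 2 + 1 = 16


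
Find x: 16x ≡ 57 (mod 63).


GCD(16, 63) = 1, unique solution
a^(-1) mod 63 = 4
x = 4 * 57 mod 63 = 39

x ≡ 39 (mod 63)


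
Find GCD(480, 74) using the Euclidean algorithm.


480 = 6 * 74 + 36
74 = 2 * 36 + 2
36 = 18 * 2 + 0
GCD = 2


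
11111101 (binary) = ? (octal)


11111101 (base 2) = 253 (decimal)
253 (decimal) = 375 (base 8)


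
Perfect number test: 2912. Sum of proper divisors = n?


Proper divisors of 2912: 1, 2, 4, 7, 8, 13, 14, 16, 26, 28, 32, 52, 56, 91, 104, 112, 182, 208, 224, 364, 416, 728, 1456
Sum = 1 + 2 + 4 + 7 + 8 + 13 + 14 + 16 + 26 + 28 + 32 + 52 + 56 + 91 + 104 + 112 + 182 + 208 + 224 + 364 + 416 + 728 + 1456 = 4144

No, 2912 is not perfect (4144 ≠ 2912)


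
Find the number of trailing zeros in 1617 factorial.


floor(1617/5) = 323
floor(1617/25) = 64
floor(1617/125) = 12
floor(1617/625) = 2
Total = 401

401 trailing zeros


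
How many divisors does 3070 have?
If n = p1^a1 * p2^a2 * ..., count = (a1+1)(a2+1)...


3070 = 2^1 × 5^1 × 307^1
d(3070) = (1+1) × (1+1) × (1+1) = 8

8 divisors


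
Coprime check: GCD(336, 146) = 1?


Euclidean algorithm:
336 = 2 * 146 + 44
146 = 3 * 44 + 14
44 = 3 * 14 + 2
14 = 7 * 2 + 0
GCD(336, 146) = 2

No, not coprime (GCD = 2)


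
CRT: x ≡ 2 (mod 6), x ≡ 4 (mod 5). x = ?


M = 6*5 = 30
M1 = M/6 = 5, M2 = M/5 = 6
M1^(-1) mod 6 = 5, M2^(-1) mod 5 = 1
x = 2*5*5 + 4*6*1 = 74
74 mod 30 = 14
Check: 14 mod 6 = 2 ✓, 14 mod 5 = 4 ✓

x ≡ 14 (mod 30)


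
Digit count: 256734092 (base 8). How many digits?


256734092 in base 8 = 1723271614
Number of digits = 10

10 digits (base 8)


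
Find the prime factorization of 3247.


3247 / 17 = 191
191 / 191 = 1
3247 = 17 × 191


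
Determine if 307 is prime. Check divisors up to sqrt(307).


Check divisors up to sqrt(307) = 17.5214
No divisors found.
307 is prime.

Yes, 307 is prime


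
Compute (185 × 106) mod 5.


185 × 106 = 19610
19610 mod 5 = 0


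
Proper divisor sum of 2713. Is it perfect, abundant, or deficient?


Proper divisors: 1
Sum = 1 = 1
1 < 2713 → deficient

s(2713) = 1 (deficient)


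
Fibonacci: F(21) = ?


Sequence: 1, 1, 2, 3, 5, 8, 13, 21, 34, 55, 89, 144, 233, 377, 610, 987, 1597, 2584, 4181, 6765, 10946
F(21) = 10946


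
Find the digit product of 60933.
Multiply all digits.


6 × 0 × 9 × 3 × 3 = 0


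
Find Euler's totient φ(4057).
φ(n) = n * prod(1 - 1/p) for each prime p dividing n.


4057 = 4057
Prime factors: 4057
φ(4057) = 4057 × (1-1/4057)
= 4057 × 4056/4057 = 4056

φ(4057) = 4056


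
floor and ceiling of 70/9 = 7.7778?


70/9 = 7.7778
floor = 7
ceil = 8

floor = 7, ceil = 8


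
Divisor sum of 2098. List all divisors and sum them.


Divisors of 2098: 1, 2, 1049, 2098
Sum = 1 + 2 + 1049 + 2098 = 3150

σ(2098) = 3150


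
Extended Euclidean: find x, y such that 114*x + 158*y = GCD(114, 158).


Tabular extended Euclidean (each row: r = 114*s + 158*t):
r=114, s=1, t=0
r=158, s=0, t=1
q=0: r=114, s=1, t=0   [114*(1) + 158*(0) = 114]
q=1: r=44, s=-1, t=1   [114*(-1) + 158*(1) = 44]
q=2: r=26, s=3, t=-2   [114*(3) + 158*(-2) = 26]
q=1: r=18, s=-4, t=3   [114*(-4) + 158*(3) = 18]
q=1: r=8, s=7, t=-5   [114*(7) + 158*(-5) = 8]
q=2: r=2, s=-18, t=13   [114*(-18) + 158*(13) = 2]
q=4: r=0, s=79, t=-57   [114*(79) + 158*(-57) = 0]
GCD = 2; from the row with r=2: x=-18, y=13
Check: 114*(-18) + 158*(13) = -2052 + 2054 = 2

GCD = 2, x = -18, y = 13


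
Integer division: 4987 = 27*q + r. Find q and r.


4987 = 27 * 184 + 19
Check: 4968 + 19 = 4987

q = 184, r = 19


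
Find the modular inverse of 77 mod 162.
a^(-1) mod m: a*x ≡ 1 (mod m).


Use the extended Euclidean algorithm on (162, 77); each row r = 162*s + 77*t:
r=162, s=1, t=0
r=77, s=0, t=1
q=2: r=8, s=1, t=-2   [162*(1) + 77*(-2) = 8]
q=9: r=5, s=-9, t=19   [162*(-9) + 77*(19) = 5]
q=1: r=3, s=10, t=-21   [162*(10) + 77*(-21) = 3]
q=1: r=2, s=-19, t=40   [162*(-19) + 77*(40) = 2]
q=1: r=1, s=29, t=-61   [162*(29) + 77*(-61) = 1]
q=2: r=0, s=-77, t=162   [162*(-77) + 77*(162) = 0]
GCD = 1 with t = -61, so 77*(-61) ≡ 1 (mod 162)
Inverse = -61 mod 162 = 101
Check: 77 * 101 = 7777 ≡ 1 (mod 162)

77^(-1) ≡ 101 (mod 162)


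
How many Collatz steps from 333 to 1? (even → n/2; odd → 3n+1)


333 → 1000 → 500 → 250 → 125 → 376 → 188 → 94 → 47 → 142 → 71 → 214 → 107 → 322 → 161 → 484 → 242 → 121 → 364 → 182 → 91 → 274 → 137 → 412 → 206 → 103 → 310 → 155 → 466 → 233 → 700 → 350 → 175 → 526 → 263 → 790 → 395 → 1186 → 593 → 1780 → 890 → 445 → 1336 → 668 → 334 → 167 → 502 → 251 → 754 → 377 → 1132 → 566 → 283 → 850 → 425 → 1276 → 638 → 319 → 958 → 479 → 1438 → 719 → 2158 → 1079 → 3238 → 1619 → 4858 → 2429 → 7288 → 3644 → 1822 → 911 → 2734 → 1367 → 4102 → 2051 → 6154 → 3077 → 9232 → 4616 → 2308 → 1154 → 577 → 1732 → 866 → 433 → 1300 → 650 → 325 → 976 → 488 → 244 → 122 → 61 → 184 → 92 → 46 → 23 → 70 → 35 → 106 → 53 → 160 → 80 → 40 → 20 → 10 → 5 → 16 → 8 → 4 → 2 → 1
Total steps = 112

112 steps


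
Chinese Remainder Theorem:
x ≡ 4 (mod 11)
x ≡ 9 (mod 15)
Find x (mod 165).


M = 11*15 = 165
M1 = M/11 = 15, M2 = M/15 = 11
M1^(-1) mod 11 = 3, M2^(-1) mod 15 = 11
x = 4*15*3 + 9*11*11 = 1269
1269 mod 165 = 114
Check: 114 mod 11 = 4 ✓, 114 mod 15 = 9 ✓

x ≡ 114 (mod 165)


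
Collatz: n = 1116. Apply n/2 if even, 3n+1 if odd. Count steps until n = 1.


1116 → 558 → 279 → 838 → 419 → 1258 → 629 → 1888 → 944 → 472 → 236 → 118 → 59 → 178 → 89 → 268 → 134 → 67 → 202 → 101 → 304 → 152 → 76 → 38 → 19 → 58 → 29 → 88 → 44 → 22 → 11 → 34 → 17 → 52 → 26 → 13 → 40 → 20 → 10 → 5 → 16 → 8 → 4 → 2 → 1
Total steps = 44

44 steps


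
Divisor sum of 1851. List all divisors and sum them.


Divisors of 1851: 1, 3, 617, 1851
Sum = 1 + 3 + 617 + 1851 = 2472

σ(1851) = 2472


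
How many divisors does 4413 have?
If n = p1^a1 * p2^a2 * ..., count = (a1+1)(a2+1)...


4413 = 3^1 × 1471^1
d(4413) = (1+1) × (1+1) = 4

4 divisors


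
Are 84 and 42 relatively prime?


Euclidean algorithm:
84 = 2 * 42 + 0
GCD(84, 42) = 42

No, not coprime (GCD = 42)


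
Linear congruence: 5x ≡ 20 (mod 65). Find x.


GCD(5, 65) = 5 divides 20
Divide: 1x ≡ 4 (mod 13)
x ≡ 4 (mod 13)


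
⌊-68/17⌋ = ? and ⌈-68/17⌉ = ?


-68/17 = -4.0000
floor = -4
ceil = -4

floor = -4, ceil = -4


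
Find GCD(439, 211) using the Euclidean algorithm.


439 = 2 * 211 + 17
211 = 12 * 17 + 7
17 = 2 * 7 + 3
7 = 2 * 3 + 1
3 = 3 * 1 + 0
GCD = 1


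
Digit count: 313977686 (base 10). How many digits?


313977686 has 9 digits in base 10
floor(log10(313977686)) + 1 = floor(8.4969) + 1 = 9

9 digits (base 10)


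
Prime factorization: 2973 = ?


2973 / 3 = 991
991 / 991 = 1
2973 = 3 × 991


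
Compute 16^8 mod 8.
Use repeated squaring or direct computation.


16^1 mod 8 = 0
16^2 mod 8 = 0
16^3 mod 8 = 0
16^4 mod 8 = 0
16^5 mod 8 = 0
16^6 mod 8 = 0
16^7 mod 8 = 0
16^8 mod 8 = 0


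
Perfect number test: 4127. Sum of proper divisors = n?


Proper divisors of 4127: 1
Sum = 1 = 1

No, 4127 is not perfect (1 ≠ 4127)


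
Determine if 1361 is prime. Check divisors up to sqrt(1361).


Check divisors up to sqrt(1361) = 36.8917
No divisors found.
1361 is prime.

Yes, 1361 is prime


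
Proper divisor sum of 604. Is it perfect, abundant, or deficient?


Proper divisors: 1, 2, 4, 151, 302
Sum = 1 + 2 + 4 + 151 + 302 = 460
460 < 604 → deficient

s(604) = 460 (deficient)


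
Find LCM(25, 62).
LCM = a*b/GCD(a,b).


GCD(25, 62) = 1
LCM = 25*62/1 = 1550/1 = 1550

LCM = 1550


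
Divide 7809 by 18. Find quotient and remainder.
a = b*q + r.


7809 = 18 * 433 + 15
Check: 7794 + 15 = 7809

q = 433, r = 15


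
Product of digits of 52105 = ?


5 × 2 × 1 × 0 × 5 = 0


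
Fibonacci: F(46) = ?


Sequence: 1, 1, 2, 3, 5, 8, 13, 21, 34, 55, 89, 144, 233, 377, 610, 987, 1597, 2584, 4181, 6765, 10946, 17711, 28657, 46368, 75025, 121393, 196418, 317811, 514229, 832040, 1346269, 2178309, 3524578, 5702887, 9227465, 14930352, 24157817, 39088169, 63245986, 102334155, 165580141, 267914296, 433494437, 701408733, 1134903170, 1836311903
F(46) = 1836311903


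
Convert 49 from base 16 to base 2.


49 (base 16) = 73 (decimal)
73 (decimal) = 1001001 (base 2)


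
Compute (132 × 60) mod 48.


132 × 60 = 7920
7920 mod 48 = 0


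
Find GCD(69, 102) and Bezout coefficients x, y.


Tabular extended Euclidean (each row: r = 69*s + 102*t):
r=69, s=1, t=0
r=102, s=0, t=1
q=0: r=69, s=1, t=0   [69*(1) + 102*(0) = 69]
q=1: r=33, s=-1, t=1   [69*(-1) + 102*(1) = 33]
q=2: r=3, s=3, t=-2   [69*(3) + 102*(-2) = 3]
q=11: r=0, s=-34, t=23   [69*(-34) + 102*(23) = 0]
GCD = 3; from the row with r=3: x=3, y=-2
Check: 69*(3) + 102*(-2) = 207 - 204 = 3

GCD = 3, x = 3, y = -2


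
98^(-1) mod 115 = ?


Use the extended Euclidean algorithm on (115, 98); each row r = 115*s + 98*t:
r=115, s=1, t=0
r=98, s=0, t=1
q=1: r=17, s=1, t=-1   [115*(1) + 98*(-1) = 17]
q=5: r=13, s=-5, t=6   [115*(-5) + 98*(6) = 13]
q=1: r=4, s=6, t=-7   [115*(6) + 98*(-7) = 4]
q=3: r=1, s=-23, t=27   [115*(-23) + 98*(27) = 1]
q=4: r=0, s=98, t=-115   [115*(98) + 98*(-115) = 0]
GCD = 1 with t = 27, so 98*(27) ≡ 1 (mod 115)
Inverse = 27 mod 115 = 27
Check: 98 * 27 = 2646 ≡ 1 (mod 115)

98^(-1) ≡ 27 (mod 115)


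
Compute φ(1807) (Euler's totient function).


1807 = 13 × 139
Prime factors: 13, 139
φ(1807) = 1807 × (1-1/13) × (1-1/139)
= 1807 × 12/13 × 138/139 = 1656

φ(1807) = 1656


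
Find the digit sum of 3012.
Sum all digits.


3 + 0 + 1 + 2 = 6


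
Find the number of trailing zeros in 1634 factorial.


floor(1634/5) = 326
floor(1634/25) = 65
floor(1634/125) = 13
floor(1634/625) = 2
Total = 406

406 trailing zeros


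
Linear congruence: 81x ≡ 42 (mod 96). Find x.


GCD(81, 96) = 3 divides 42
Divide: 27x ≡ 14 (mod 32)
x ≡ 10 (mod 32)


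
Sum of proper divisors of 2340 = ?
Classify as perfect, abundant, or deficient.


Proper divisors: 1, 2, 3, 4, 5, 6, 9, 10, 12, 13, 15, 18, 20, 26, 30, 36, 39, 45, 52, 60, 65, 78, 90, 117, 130, 156, 180, 195, 234, 260, 390, 468, 585, 780, 1170
Sum = 1 + 2 + 3 + 4 + 5 + 6 + 9 + 10 + 12 + 13 + 15 + 18 + 20 + 26 + 30 + 36 + 39 + 45 + 52 + 60 + 65 + 78 + 90 + 117 + 130 + 156 + 180 + 195 + 234 + 260 + 390 + 468 + 585 + 780 + 1170 = 5304
5304 > 2340 → abundant

s(2340) = 5304 (abundant)


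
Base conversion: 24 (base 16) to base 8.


24 (base 16) = 36 (decimal)
36 (decimal) = 44 (base 8)


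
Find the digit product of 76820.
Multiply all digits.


7 × 6 × 8 × 2 × 0 = 0


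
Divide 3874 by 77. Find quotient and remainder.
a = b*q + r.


3874 = 77 * 50 + 24
Check: 3850 + 24 = 3874

q = 50, r = 24


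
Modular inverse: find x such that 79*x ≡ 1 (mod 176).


Use the extended Euclidean algorithm on (176, 79); each row r = 176*s + 79*t:
r=176, s=1, t=0
r=79, s=0, t=1
q=2: r=18, s=1, t=-2   [176*(1) + 79*(-2) = 18]
q=4: r=7, s=-4, t=9   [176*(-4) + 79*(9) = 7]
q=2: r=4, s=9, t=-20   [176*(9) + 79*(-20) = 4]
q=1: r=3, s=-13, t=29   [176*(-13) + 79*(29) = 3]
q=1: r=1, s=22, t=-49   [176*(22) + 79*(-49) = 1]
q=3: r=0, s=-79, t=176   [176*(-79) + 79*(176) = 0]
GCD = 1 with t = -49, so 79*(-49) ≡ 1 (mod 176)
Inverse = -49 mod 176 = 127
Check: 79 * 127 = 10033 ≡ 1 (mod 176)

79^(-1) ≡ 127 (mod 176)


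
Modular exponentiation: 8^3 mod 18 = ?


8^1 mod 18 = 8
8^2 mod 18 = 10
8^3 mod 18 = 8


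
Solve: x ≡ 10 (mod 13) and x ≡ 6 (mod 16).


M = 13*16 = 208
M1 = M/13 = 16, M2 = M/16 = 13
M1^(-1) mod 13 = 9, M2^(-1) mod 16 = 5
x = 10*16*9 + 6*13*5 = 1830
1830 mod 208 = 166
Check: 166 mod 13 = 10 ✓, 166 mod 16 = 6 ✓

x ≡ 166 (mod 208)


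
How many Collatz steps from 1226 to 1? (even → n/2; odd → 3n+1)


1226 → 613 → 1840 → 920 → 460 → 230 → 115 → 346 → 173 → 520 → 260 → 130 → 65 → 196 → 98 → 49 → 148 → 74 → 37 → 112 → 56 → 28 → 14 → 7 → 22 → 11 → 34 → 17 → 52 → 26 → 13 → 40 → 20 → 10 → 5 → 16 → 8 → 4 → 2 → 1
Total steps = 39

39 steps


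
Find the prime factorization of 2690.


2690 / 2 = 1345
1345 / 5 = 269
269 / 269 = 1
2690 = 2 × 5 × 269


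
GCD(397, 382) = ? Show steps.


397 = 1 * 382 + 15
382 = 25 * 15 + 7
15 = 2 * 7 + 1
7 = 7 * 1 + 0
GCD = 1


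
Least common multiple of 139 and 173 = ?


GCD(139, 173) = 1
LCM = 139*173/1 = 24047/1 = 24047

LCM = 24047


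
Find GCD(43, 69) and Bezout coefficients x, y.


Tabular extended Euclidean (each row: r = 43*s + 69*t):
r=43, s=1, t=0
r=69, s=0, t=1
q=0: r=43, s=1, t=0   [43*(1) + 69*(0) = 43]
q=1: r=26, s=-1, t=1   [43*(-1) + 69*(1) = 26]
q=1: r=17, s=2, t=-1   [43*(2) + 69*(-1) = 17]
q=1: r=9, s=-3, t=2   [43*(-3) + 69*(2) = 9]
q=1: r=8, s=5, t=-3   [43*(5) + 69*(-3) = 8]
q=1: r=1, s=-8, t=5   [43*(-8) + 69*(5) = 1]
q=8: r=0, s=69, t=-43   [43*(69) + 69*(-43) = 0]
GCD = 1; from the row with r=1: x=-8, y=5
Check: 43*(-8) + 69*(5) = -344 + 345 = 1

GCD = 1, x = -8, y = 5


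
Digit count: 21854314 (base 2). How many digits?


21854314 in base 2 = 1010011010111100001101010
Number of digits = 25

25 digits (base 2)


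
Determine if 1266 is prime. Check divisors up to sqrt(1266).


1266 / 2 = 633 (exact division)
1266 is NOT prime.

No, 1266 is not prime


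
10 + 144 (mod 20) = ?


10 + 144 = 154
154 mod 20 = 14


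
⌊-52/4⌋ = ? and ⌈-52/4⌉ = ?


-52/4 = -13.0000
floor = -13
ceil = -13

floor = -13, ceil = -13


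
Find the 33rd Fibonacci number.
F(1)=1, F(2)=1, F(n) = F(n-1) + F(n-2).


Sequence: 1, 1, 2, 3, 5, 8, 13, 21, 34, 55, 89, 144, 233, 377, 610, 987, 1597, 2584, 4181, 6765, 10946, 17711, 28657, 46368, 75025, 121393, 196418, 317811, 514229, 832040, 1346269, 2178309, 3524578
F(33) = 3524578


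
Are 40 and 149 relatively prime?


Euclidean algorithm:
149 = 3 * 40 + 29
40 = 1 * 29 + 11
29 = 2 * 11 + 7
11 = 1 * 7 + 4
7 = 1 * 4 + 3
4 = 1 * 3 + 1
3 = 3 * 1 + 0
GCD(40, 149) = 1

Yes, coprime (GCD = 1)


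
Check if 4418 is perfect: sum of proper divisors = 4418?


Proper divisors of 4418: 1, 2, 47, 94, 2209
Sum = 1 + 2 + 47 + 94 + 2209 = 2353

No, 4418 is not perfect (2353 ≠ 4418)


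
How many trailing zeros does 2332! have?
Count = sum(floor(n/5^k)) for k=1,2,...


floor(2332/5) = 466
floor(2332/25) = 93
floor(2332/125) = 18
floor(2332/625) = 3
Total = 580

580 trailing zeros


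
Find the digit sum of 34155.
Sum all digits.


3 + 4 + 1 + 5 + 5 = 18


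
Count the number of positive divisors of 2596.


2596 = 2^2 × 11^1 × 59^1
d(2596) = (2+1) × (1+1) × (1+1) = 12

12 divisors


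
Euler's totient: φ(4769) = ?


4769 = 19 × 251
Prime factors: 19, 251
φ(4769) = 4769 × (1-1/19) × (1-1/251)
= 4769 × 18/19 × 250/251 = 4500

φ(4769) = 4500


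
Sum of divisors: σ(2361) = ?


Divisors of 2361: 1, 3, 787, 2361
Sum = 1 + 3 + 787 + 2361 = 3152

σ(2361) = 3152


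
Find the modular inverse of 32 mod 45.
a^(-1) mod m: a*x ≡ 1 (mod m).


Use the extended Euclidean algorithm on (45, 32); each row r = 45*s + 32*t:
r=45, s=1, t=0
r=32, s=0, t=1
q=1: r=13, s=1, t=-1   [45*(1) + 32*(-1) = 13]
q=2: r=6, s=-2, t=3   [45*(-2) + 32*(3) = 6]
q=2: r=1, s=5, t=-7   [45*(5) + 32*(-7) = 1]
q=6: r=0, s=-32, t=45   [45*(-32) + 32*(45) = 0]
GCD = 1 with t = -7, so 32*(-7) ≡ 1 (mod 45)
Inverse = -7 mod 45 = 38
Check: 32 * 38 = 1216 ≡ 1 (mod 45)

32^(-1) ≡ 38 (mod 45)


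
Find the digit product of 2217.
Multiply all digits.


2 × 2 × 1 × 7 = 28


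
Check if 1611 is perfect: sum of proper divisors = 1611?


Proper divisors of 1611: 1, 3, 9, 179, 537
Sum = 1 + 3 + 9 + 179 + 537 = 729

No, 1611 is not perfect (729 ≠ 1611)


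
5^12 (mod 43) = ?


5^1 mod 43 = 5
5^2 mod 43 = 25
5^3 mod 43 = 39
5^4 mod 43 = 23
5^5 mod 43 = 29
5^6 mod 43 = 16
5^7 mod 43 = 37
5^8 mod 43 = 13
5^9 mod 43 = 22
5^10 mod 43 = 24
5^11 mod 43 = 34
5^12 mod 43 = 41


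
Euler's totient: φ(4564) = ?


4564 = 2^2 × 7 × 163
Prime factors: 2, 7, 163
φ(4564) = 4564 × (1-1/2) × (1-1/7) × (1-1/163)
= 4564 × 1/2 × 6/7 × 162/163 = 1944

φ(4564) = 1944


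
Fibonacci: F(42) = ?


Sequence: 1, 1, 2, 3, 5, 8, 13, 21, 34, 55, 89, 144, 233, 377, 610, 987, 1597, 2584, 4181, 6765, 10946, 17711, 28657, 46368, 75025, 121393, 196418, 317811, 514229, 832040, 1346269, 2178309, 3524578, 5702887, 9227465, 14930352, 24157817, 39088169, 63245986, 102334155, 165580141, 267914296
F(42) = 267914296


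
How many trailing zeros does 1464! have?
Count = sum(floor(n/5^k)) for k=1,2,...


floor(1464/5) = 292
floor(1464/25) = 58
floor(1464/125) = 11
floor(1464/625) = 2
Total = 363

363 trailing zeros


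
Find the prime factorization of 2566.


2566 / 2 = 1283
1283 / 1283 = 1
2566 = 2 × 1283


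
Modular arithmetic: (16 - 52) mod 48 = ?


16 - 52 = -36
-36 mod 48 = 12


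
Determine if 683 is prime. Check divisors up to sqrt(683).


Check divisors up to sqrt(683) = 26.1343
No divisors found.
683 is prime.

Yes, 683 is prime


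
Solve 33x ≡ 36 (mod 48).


GCD(33, 48) = 3 divides 36
Divide: 11x ≡ 12 (mod 16)
x ≡ 4 (mod 16)


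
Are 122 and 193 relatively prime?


Euclidean algorithm:
193 = 1 * 122 + 71
122 = 1 * 71 + 51
71 = 1 * 51 + 20
51 = 2 * 20 + 11
20 = 1 * 11 + 9
11 = 1 * 9 + 2
9 = 4 * 2 + 1
2 = 2 * 1 + 0
GCD(122, 193) = 1

Yes, coprime (GCD = 1)


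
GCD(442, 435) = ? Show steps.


442 = 1 * 435 + 7
435 = 62 * 7 + 1
7 = 7 * 1 + 0
GCD = 1


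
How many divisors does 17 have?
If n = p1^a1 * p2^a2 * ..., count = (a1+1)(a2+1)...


17 = 17^1
d(17) = (1+1) = 2

2 divisors


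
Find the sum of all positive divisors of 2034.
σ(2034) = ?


Divisors of 2034: 1, 2, 3, 6, 9, 18, 113, 226, 339, 678, 1017, 2034
Sum = 1 + 2 + 3 + 6 + 9 + 18 + 113 + 226 + 339 + 678 + 1017 + 2034 = 4446

σ(2034) = 4446


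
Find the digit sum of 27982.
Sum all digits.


2 + 7 + 9 + 8 + 2 = 28


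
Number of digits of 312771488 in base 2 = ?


312771488 in base 2 = 10010101001001000001110100000
Number of digits = 29

29 digits (base 2)


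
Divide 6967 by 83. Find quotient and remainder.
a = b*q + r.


6967 = 83 * 83 + 78
Check: 6889 + 78 = 6967

q = 83, r = 78


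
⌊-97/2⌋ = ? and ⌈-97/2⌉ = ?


-97/2 = -48.5000
floor = -49
ceil = -48

floor = -49, ceil = -48


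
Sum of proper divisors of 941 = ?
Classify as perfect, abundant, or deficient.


Proper divisors: 1
Sum = 1 = 1
1 < 941 → deficient

s(941) = 1 (deficient)


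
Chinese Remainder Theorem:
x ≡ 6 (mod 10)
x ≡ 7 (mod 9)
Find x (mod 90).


M = 10*9 = 90
M1 = M/10 = 9, M2 = M/9 = 10
M1^(-1) mod 10 = 9, M2^(-1) mod 9 = 1
x = 6*9*9 + 7*10*1 = 556
556 mod 90 = 16
Check: 16 mod 10 = 6 ✓, 16 mod 9 = 7 ✓

x ≡ 16 (mod 90)


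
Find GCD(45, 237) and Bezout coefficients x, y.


Tabular extended Euclidean (each row: r = 45*s + 237*t):
r=45, s=1, t=0
r=237, s=0, t=1
q=0: r=45, s=1, t=0   [45*(1) + 237*(0) = 45]
q=5: r=12, s=-5, t=1   [45*(-5) + 237*(1) = 12]
q=3: r=9, s=16, t=-3   [45*(16) + 237*(-3) = 9]
q=1: r=3, s=-21, t=4   [45*(-21) + 237*(4) = 3]
q=3: r=0, s=79, t=-15   [45*(79) + 237*(-15) = 0]
GCD = 3; from the row with r=3: x=-21, y=4
Check: 45*(-21) + 237*(4) = -945 + 948 = 3

GCD = 3, x = -21, y = 4


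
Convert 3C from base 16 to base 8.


3C (base 16) = 60 (decimal)
60 (decimal) = 74 (base 8)


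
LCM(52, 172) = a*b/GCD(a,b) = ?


GCD(52, 172) = 4
LCM = 52*172/4 = 8944/4 = 2236

LCM = 2236


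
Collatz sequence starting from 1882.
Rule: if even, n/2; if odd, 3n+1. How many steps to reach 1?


1882 → 941 → 2824 → 1412 → 706 → 353 → 1060 → 530 → 265 → 796 → 398 → 199 → 598 → 299 → 898 → 449 → 1348 → 674 → 337 → 1012 → 506 → 253 → 760 → 380 → 190 → 95 → 286 → 143 → 430 → 215 → 646 → 323 → 970 → 485 → 1456 → 728 → 364 → 182 → 91 → 274 → 137 → 412 → 206 → 103 → 310 → 155 → 466 → 233 → 700 → 350 → 175 → 526 → 263 → 790 → 395 → 1186 → 593 → 1780 → 890 → 445 → 1336 → 668 → 334 → 167 → 502 → 251 → 754 → 377 → 1132 → 566 → 283 → 850 → 425 → 1276 → 638 → 319 → 958 → 479 → 1438 → 719 → 2158 → 1079 → 3238 → 1619 → 4858 → 2429 → 7288 → 3644 → 1822 → 911 → 2734 → 1367 → 4102 → 2051 → 6154 → 3077 → 9232 → 4616 → 2308 → 1154 → 577 → 1732 → 866 → 433 → 1300 → 650 → 325 → 976 → 488 → 244 → 122 → 61 → 184 → 92 → 46 → 23 → 70 → 35 → 106 → 53 → 160 → 80 → 40 → 20 → 10 → 5 → 16 → 8 → 4 → 2 → 1
Total steps = 130

130 steps


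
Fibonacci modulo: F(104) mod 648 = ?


F(k) mod 648 for k=1..104:
1, 1, 2, 3, 5, 8, 13, 21, 34, 55, 89, 144, 233, 377, 610, 339, 301, 640, 293, 285, 578, 215, 145, 360, 505, 217, 74, 291, 365, 8, 373, 381, 106, 487, 593, 432, 377, 161, 538, 51, 589, 640, 581, 573, 506, 431, 289, 72, 361, 433, 146, 579, 77, 8, 85, 93, 178, 271, 449, 72, 521, 593, 466, 411, 229, 640, 221, 213, 434, 647, 433, 432, 217, 1, 218, 219, 437, 8, 445, 453, 250, 55, 305, 360, 17, 377, 394, 123, 517, 640, 509, 501, 362, 215, 577, 144, 73, 217, 290, 507, 149, 8, 157, 165
F(104) mod 648 = 165


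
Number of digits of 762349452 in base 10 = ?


762349452 has 9 digits in base 10
floor(log10(762349452)) + 1 = floor(8.8822) + 1 = 9

9 digits (base 10)


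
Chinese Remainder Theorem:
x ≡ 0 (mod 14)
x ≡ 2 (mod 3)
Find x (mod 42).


M = 14*3 = 42
M1 = M/14 = 3, M2 = M/3 = 14
M1^(-1) mod 14 = 5, M2^(-1) mod 3 = 2
x = 0*3*5 + 2*14*2 = 56
56 mod 42 = 14
Check: 14 mod 14 = 0 ✓, 14 mod 3 = 2 ✓

x ≡ 14 (mod 42)


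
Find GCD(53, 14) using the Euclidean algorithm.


53 = 3 * 14 + 11
14 = 1 * 11 + 3
11 = 3 * 3 + 2
3 = 1 * 2 + 1
2 = 2 * 1 + 0
GCD = 1


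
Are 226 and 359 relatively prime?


Euclidean algorithm:
359 = 1 * 226 + 133
226 = 1 * 133 + 93
133 = 1 * 93 + 40
93 = 2 * 40 + 13
40 = 3 * 13 + 1
13 = 13 * 1 + 0
GCD(226, 359) = 1

Yes, coprime (GCD = 1)


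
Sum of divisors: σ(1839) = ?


Divisors of 1839: 1, 3, 613, 1839
Sum = 1 + 3 + 613 + 1839 = 2456

σ(1839) = 2456


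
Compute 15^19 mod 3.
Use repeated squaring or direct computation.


15^1 mod 3 = 0
15^2 mod 3 = 0
15^3 mod 3 = 0
15^4 mod 3 = 0
15^5 mod 3 = 0
15^6 mod 3 = 0
15^7 mod 3 = 0
15^8 mod 3 = 0
15^9 mod 3 = 0
15^10 mod 3 = 0
15^11 mod 3 = 0
15^12 mod 3 = 0
15^13 mod 3 = 0
15^14 mod 3 = 0
15^15 mod 3 = 0
15^16 mod 3 = 0
15^17 mod 3 = 0
15^18 mod 3 = 0
15^19 mod 3 = 0


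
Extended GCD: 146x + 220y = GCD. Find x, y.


Tabular extended Euclidean (each row: r = 146*s + 220*t):
r=146, s=1, t=0
r=220, s=0, t=1
q=0: r=146, s=1, t=0   [146*(1) + 220*(0) = 146]
q=1: r=74, s=-1, t=1   [146*(-1) + 220*(1) = 74]
q=1: r=72, s=2, t=-1   [146*(2) + 220*(-1) = 72]
q=1: r=2, s=-3, t=2   [146*(-3) + 220*(2) = 2]
q=36: r=0, s=110, t=-73   [146*(110) + 220*(-73) = 0]
GCD = 2; from the row with r=2: x=-3, y=2
Check: 146*(-3) + 220*(2) = -438 + 440 = 2

GCD = 2, x = -3, y = 2


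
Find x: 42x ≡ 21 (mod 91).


GCD(42, 91) = 7 divides 21
Divide: 6x ≡ 3 (mod 13)
x ≡ 7 (mod 13)


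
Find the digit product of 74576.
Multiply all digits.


7 × 4 × 5 × 7 × 6 = 5880


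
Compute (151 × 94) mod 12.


151 × 94 = 14194
14194 mod 12 = 10


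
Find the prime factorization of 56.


56 / 2 = 28
28 / 2 = 14
14 / 2 = 7
7 / 7 = 1
56 = 2^3 × 7


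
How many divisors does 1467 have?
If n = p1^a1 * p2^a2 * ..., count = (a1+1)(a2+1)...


1467 = 3^2 × 163^1
d(1467) = (2+1) × (1+1) = 6

6 divisors


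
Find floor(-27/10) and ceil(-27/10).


-27/10 = -2.7000
floor = -3
ceil = -2

floor = -3, ceil = -2


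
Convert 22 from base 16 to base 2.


22 (base 16) = 34 (decimal)
34 (decimal) = 100010 (base 2)


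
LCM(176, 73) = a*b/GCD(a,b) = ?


GCD(176, 73) = 1
LCM = 176*73/1 = 12848/1 = 12848

LCM = 12848


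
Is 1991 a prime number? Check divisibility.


1991 / 11 = 181 (exact division)
1991 is NOT prime.

No, 1991 is not prime


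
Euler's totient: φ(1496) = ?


1496 = 2^3 × 11 × 17
Prime factors: 2, 11, 17
φ(1496) = 1496 × (1-1/2) × (1-1/11) × (1-1/17)
= 1496 × 1/2 × 10/11 × 16/17 = 640

φ(1496) = 640


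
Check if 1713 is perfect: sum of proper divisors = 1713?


Proper divisors of 1713: 1, 3, 571
Sum = 1 + 3 + 571 = 575

No, 1713 is not perfect (575 ≠ 1713)


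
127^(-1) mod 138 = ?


Use the extended Euclidean algorithm on (138, 127); each row r = 138*s + 127*t:
r=138, s=1, t=0
r=127, s=0, t=1
q=1: r=11, s=1, t=-1   [138*(1) + 127*(-1) = 11]
q=11: r=6, s=-11, t=12   [138*(-11) + 127*(12) = 6]
q=1: r=5, s=12, t=-13   [138*(12) + 127*(-13) = 5]
q=1: r=1, s=-23, t=25   [138*(-23) + 127*(25) = 1]
q=5: r=0, s=127, t=-138   [138*(127) + 127*(-138) = 0]
GCD = 1 with t = 25, so 127*(25) ≡ 1 (mod 138)
Inverse = 25 mod 138 = 25
Check: 127 * 25 = 3175 ≡ 1 (mod 138)

127^(-1) ≡ 25 (mod 138)


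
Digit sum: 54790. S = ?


5 + 4 + 7 + 9 + 0 = 25


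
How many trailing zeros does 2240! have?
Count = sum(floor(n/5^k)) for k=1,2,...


floor(2240/5) = 448
floor(2240/25) = 89
floor(2240/125) = 17
floor(2240/625) = 3
Total = 557

557 trailing zeros


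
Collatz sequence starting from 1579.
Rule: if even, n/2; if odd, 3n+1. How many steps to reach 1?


1579 → 4738 → 2369 → 7108 → 3554 → 1777 → 5332 → 2666 → 1333 → 4000 → 2000 → 1000 → 500 → 250 → 125 → 376 → 188 → 94 → 47 → 142 → 71 → 214 → 107 → 322 → 161 → 484 → 242 → 121 → 364 → 182 → 91 → 274 → 137 → 412 → 206 → 103 → 310 → 155 → 466 → 233 → 700 → 350 → 175 → 526 → 263 → 790 → 395 → 1186 → 593 → 1780 → 890 → 445 → 1336 → 668 → 334 → 167 → 502 → 251 → 754 → 377 → 1132 → 566 → 283 → 850 → 425 → 1276 → 638 → 319 → 958 → 479 → 1438 → 719 → 2158 → 1079 → 3238 → 1619 → 4858 → 2429 → 7288 → 3644 → 1822 → 911 → 2734 → 1367 → 4102 → 2051 → 6154 → 3077 → 9232 → 4616 → 2308 → 1154 → 577 → 1732 → 866 → 433 → 1300 → 650 → 325 → 976 → 488 → 244 → 122 → 61 → 184 → 92 → 46 → 23 → 70 → 35 → 106 → 53 → 160 → 80 → 40 → 20 → 10 → 5 → 16 → 8 → 4 → 2 → 1
Total steps = 122

122 steps


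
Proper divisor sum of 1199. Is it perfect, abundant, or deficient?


Proper divisors: 1, 11, 109
Sum = 1 + 11 + 109 = 121
121 < 1199 → deficient

s(1199) = 121 (deficient)


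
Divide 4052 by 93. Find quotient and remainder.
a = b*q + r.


4052 = 93 * 43 + 53
Check: 3999 + 53 = 4052

q = 43, r = 53


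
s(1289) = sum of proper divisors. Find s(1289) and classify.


Proper divisors: 1
Sum = 1 = 1
1 < 1289 → deficient

s(1289) = 1 (deficient)


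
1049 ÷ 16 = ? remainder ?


1049 = 16 * 65 + 9
Check: 1040 + 9 = 1049

q = 65, r = 9


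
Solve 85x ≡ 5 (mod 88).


GCD(85, 88) = 1, unique solution
a^(-1) mod 88 = 29
x = 29 * 5 mod 88 = 57

x ≡ 57 (mod 88)


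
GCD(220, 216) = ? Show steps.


220 = 1 * 216 + 4
216 = 54 * 4 + 0
GCD = 4


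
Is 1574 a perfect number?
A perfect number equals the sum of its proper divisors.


Proper divisors of 1574: 1, 2, 787
Sum = 1 + 2 + 787 = 790

No, 1574 is not perfect (790 ≠ 1574)


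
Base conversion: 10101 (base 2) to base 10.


10101 (base 2) = 21 (decimal)
21 (decimal) = 21 (base 10)


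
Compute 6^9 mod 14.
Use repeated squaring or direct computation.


6^1 mod 14 = 6
6^2 mod 14 = 8
6^3 mod 14 = 6
6^4 mod 14 = 8
6^5 mod 14 = 6
6^6 mod 14 = 8
6^7 mod 14 = 6
6^8 mod 14 = 8
6^9 mod 14 = 6


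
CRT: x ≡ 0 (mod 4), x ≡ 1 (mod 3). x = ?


M = 4*3 = 12
M1 = M/4 = 3, M2 = M/3 = 4
M1^(-1) mod 4 = 3, M2^(-1) mod 3 = 1
x = 0*3*3 + 1*4*1 = 4
4 mod 12 = 4
Check: 4 mod 4 = 0 ✓, 4 mod 3 = 1 ✓

x ≡ 4 (mod 12)


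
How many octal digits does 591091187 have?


591091187 in base 8 = 4316652763
Number of digits = 10

10 digits (base 8)


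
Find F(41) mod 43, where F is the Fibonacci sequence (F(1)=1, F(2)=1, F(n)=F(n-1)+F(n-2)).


F(k) mod 43 for k=1..41:
1, 1, 2, 3, 5, 8, 13, 21, 34, 12, 3, 15, 18, 33, 8, 41, 6, 4, 10, 14, 24, 38, 19, 14, 33, 4, 37, 41, 35, 33, 25, 15, 40, 12, 9, 21, 30, 8, 38, 3, 41
F(41) mod 43 = 41


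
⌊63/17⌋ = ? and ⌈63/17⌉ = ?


63/17 = 3.7059
floor = 3
ceil = 4

floor = 3, ceil = 4


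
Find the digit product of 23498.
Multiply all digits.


2 × 3 × 4 × 9 × 8 = 1728


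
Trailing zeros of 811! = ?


floor(811/5) = 162
floor(811/25) = 32
floor(811/125) = 6
floor(811/625) = 1
Total = 201

201 trailing zeros


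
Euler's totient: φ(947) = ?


947 = 947
Prime factors: 947
φ(947) = 947 × (1-1/947)
= 947 × 946/947 = 946

φ(947) = 946


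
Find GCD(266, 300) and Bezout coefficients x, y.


Tabular extended Euclidean (each row: r = 266*s + 300*t):
r=266, s=1, t=0
r=300, s=0, t=1
q=0: r=266, s=1, t=0   [266*(1) + 300*(0) = 266]
q=1: r=34, s=-1, t=1   [266*(-1) + 300*(1) = 34]
q=7: r=28, s=8, t=-7   [266*(8) + 300*(-7) = 28]
q=1: r=6, s=-9, t=8   [266*(-9) + 300*(8) = 6]
q=4: r=4, s=44, t=-39   [266*(44) + 300*(-39) = 4]
q=1: r=2, s=-53, t=47   [266*(-53) + 300*(47) = 2]
q=2: r=0, s=150, t=-133   [266*(150) + 300*(-133) = 0]
GCD = 2; from the row with r=2: x=-53, y=47
Check: 266*(-53) + 300*(47) = -14098 + 14100 = 2

GCD = 2, x = -53, y = 47


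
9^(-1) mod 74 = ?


Use the extended Euclidean algorithm on (74, 9); each row r = 74*s + 9*t:
r=74, s=1, t=0
r=9, s=0, t=1
q=8: r=2, s=1, t=-8   [74*(1) + 9*(-8) = 2]
q=4: r=1, s=-4, t=33   [74*(-4) + 9*(33) = 1]
q=2: r=0, s=9, t=-74   [74*(9) + 9*(-74) = 0]
GCD = 1 with t = 33, so 9*(33) ≡ 1 (mod 74)
Inverse = 33 mod 74 = 33
Check: 9 * 33 = 297 ≡ 1 (mod 74)

9^(-1) ≡ 33 (mod 74)


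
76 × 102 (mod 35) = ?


76 × 102 = 7752
7752 mod 35 = 17


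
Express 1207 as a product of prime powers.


1207 / 17 = 71
71 / 71 = 1
1207 = 17 × 71


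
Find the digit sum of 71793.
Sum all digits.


7 + 1 + 7 + 9 + 3 = 27


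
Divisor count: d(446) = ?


446 = 2^1 × 223^1
d(446) = (1+1) × (1+1) = 4

4 divisors


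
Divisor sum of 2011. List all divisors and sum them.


Divisors of 2011: 1, 2011
Sum = 1 + 2011 = 2012

σ(2011) = 2012


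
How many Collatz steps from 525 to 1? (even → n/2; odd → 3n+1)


525 → 1576 → 788 → 394 → 197 → 592 → 296 → 148 → 74 → 37 → 112 → 56 → 28 → 14 → 7 → 22 → 11 → 34 → 17 → 52 → 26 → 13 → 40 → 20 → 10 → 5 → 16 → 8 → 4 → 2 → 1
Total steps = 30

30 steps


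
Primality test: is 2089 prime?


Check divisors up to sqrt(2089) = 45.7056
No divisors found.
2089 is prime.

Yes, 2089 is prime


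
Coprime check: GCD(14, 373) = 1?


Euclidean algorithm:
373 = 26 * 14 + 9
14 = 1 * 9 + 5
9 = 1 * 5 + 4
5 = 1 * 4 + 1
4 = 4 * 1 + 0
GCD(14, 373) = 1

Yes, coprime (GCD = 1)


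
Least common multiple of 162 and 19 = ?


GCD(162, 19) = 1
LCM = 162*19/1 = 3078/1 = 3078

LCM = 3078


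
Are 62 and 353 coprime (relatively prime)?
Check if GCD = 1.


Euclidean algorithm:
353 = 5 * 62 + 43
62 = 1 * 43 + 19
43 = 2 * 19 + 5
19 = 3 * 5 + 4
5 = 1 * 4 + 1
4 = 4 * 1 + 0
GCD(62, 353) = 1

Yes, coprime (GCD = 1)


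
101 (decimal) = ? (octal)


101 (base 10) = 101 (decimal)
101 (decimal) = 145 (base 8)


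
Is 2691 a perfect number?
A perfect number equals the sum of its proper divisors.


Proper divisors of 2691: 1, 3, 9, 13, 23, 39, 69, 117, 207, 299, 897
Sum = 1 + 3 + 9 + 13 + 23 + 39 + 69 + 117 + 207 + 299 + 897 = 1677

No, 2691 is not perfect (1677 ≠ 2691)


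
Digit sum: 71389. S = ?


7 + 1 + 3 + 8 + 9 = 28


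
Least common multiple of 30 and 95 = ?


GCD(30, 95) = 5
LCM = 30*95/5 = 2850/5 = 570

LCM = 570


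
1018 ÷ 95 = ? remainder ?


1018 = 95 * 10 + 68
Check: 950 + 68 = 1018

q = 10, r = 68


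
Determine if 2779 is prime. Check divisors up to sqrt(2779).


2779 / 7 = 397 (exact division)
2779 is NOT prime.

No, 2779 is not prime


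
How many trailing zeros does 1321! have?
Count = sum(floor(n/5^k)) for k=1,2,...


floor(1321/5) = 264
floor(1321/25) = 52
floor(1321/125) = 10
floor(1321/625) = 2
Total = 328

328 trailing zeros


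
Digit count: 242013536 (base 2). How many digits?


242013536 in base 2 = 1110011011001101010101100000
Number of digits = 28

28 digits (base 2)


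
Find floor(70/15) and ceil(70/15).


70/15 = 4.6667
floor = 4
ceil = 5

floor = 4, ceil = 5


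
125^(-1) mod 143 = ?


Use the extended Euclidean algorithm on (143, 125); each row r = 143*s + 125*t:
r=143, s=1, t=0
r=125, s=0, t=1
q=1: r=18, s=1, t=-1   [143*(1) + 125*(-1) = 18]
q=6: r=17, s=-6, t=7   [143*(-6) + 125*(7) = 17]
q=1: r=1, s=7, t=-8   [143*(7) + 125*(-8) = 1]
q=17: r=0, s=-125, t=143   [143*(-125) + 125*(143) = 0]
GCD = 1 with t = -8, so 125*(-8) ≡ 1 (mod 143)
Inverse = -8 mod 143 = 135
Check: 125 * 135 = 16875 ≡ 1 (mod 143)

125^(-1) ≡ 135 (mod 143)


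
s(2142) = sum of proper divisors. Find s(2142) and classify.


Proper divisors: 1, 2, 3, 6, 7, 9, 14, 17, 18, 21, 34, 42, 51, 63, 102, 119, 126, 153, 238, 306, 357, 714, 1071
Sum = 1 + 2 + 3 + 6 + 7 + 9 + 14 + 17 + 18 + 21 + 34 + 42 + 51 + 63 + 102 + 119 + 126 + 153 + 238 + 306 + 357 + 714 + 1071 = 3474
3474 > 2142 → abundant

s(2142) = 3474 (abundant)


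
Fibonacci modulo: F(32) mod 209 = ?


F(k) mod 209 for k=1..32:
1, 1, 2, 3, 5, 8, 13, 21, 34, 55, 89, 144, 24, 168, 192, 151, 134, 76, 1, 77, 78, 155, 24, 179, 203, 173, 167, 131, 89, 11, 100, 111
F(32) mod 209 = 111


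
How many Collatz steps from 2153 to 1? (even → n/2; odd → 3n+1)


2153 → 6460 → 3230 → 1615 → 4846 → 2423 → 7270 → 3635 → 10906 → 5453 → 16360 → 8180 → 4090 → 2045 → 6136 → 3068 → 1534 → 767 → 2302 → 1151 → 3454 → 1727 → 5182 → 2591 → 7774 → 3887 → 11662 → 5831 → 17494 → 8747 → 26242 → 13121 → 39364 → 19682 → 9841 → 29524 → 14762 → 7381 → 22144 → 11072 → 5536 → 2768 → 1384 → 692 → 346 → 173 → 520 → 260 → 130 → 65 → 196 → 98 → 49 → 148 → 74 → 37 → 112 → 56 → 28 → 14 → 7 → 22 → 11 → 34 → 17 → 52 → 26 → 13 → 40 → 20 → 10 → 5 → 16 → 8 → 4 → 2 → 1
Total steps = 76

76 steps


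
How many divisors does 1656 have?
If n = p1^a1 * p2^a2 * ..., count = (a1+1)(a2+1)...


1656 = 2^3 × 3^2 × 23^1
d(1656) = (3+1) × (2+1) × (1+1) = 24

24 divisors


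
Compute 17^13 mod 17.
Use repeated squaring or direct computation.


17^1 mod 17 = 0
17^2 mod 17 = 0
17^3 mod 17 = 0
17^4 mod 17 = 0
17^5 mod 17 = 0
17^6 mod 17 = 0
17^7 mod 17 = 0
17^8 mod 17 = 0
17^9 mod 17 = 0
17^10 mod 17 = 0
17^11 mod 17 = 0
17^12 mod 17 = 0
17^13 mod 17 = 0


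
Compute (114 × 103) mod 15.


114 × 103 = 11742
11742 mod 15 = 12


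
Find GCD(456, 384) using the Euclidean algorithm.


456 = 1 * 384 + 72
384 = 5 * 72 + 24
72 = 3 * 24 + 0
GCD = 24


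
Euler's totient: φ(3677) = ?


3677 = 3677
Prime factors: 3677
φ(3677) = 3677 × (1-1/3677)
= 3677 × 3676/3677 = 3676

φ(3677) = 3676


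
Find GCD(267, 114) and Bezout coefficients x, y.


Tabular extended Euclidean (each row: r = 267*s + 114*t):
r=267, s=1, t=0
r=114, s=0, t=1
q=2: r=39, s=1, t=-2   [267*(1) + 114*(-2) = 39]
q=2: r=36, s=-2, t=5   [267*(-2) + 114*(5) = 36]
q=1: r=3, s=3, t=-7   [267*(3) + 114*(-7) = 3]
q=12: r=0, s=-38, t=89   [267*(-38) + 114*(89) = 0]
GCD = 3; from the row with r=3: x=3, y=-7
Check: 267*(3) + 114*(-7) = 801 - 798 = 3

GCD = 3, x = 3, y = -7


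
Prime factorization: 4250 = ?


4250 / 2 = 2125
2125 / 5 = 425
425 / 5 = 85
85 / 5 = 17
17 / 17 = 1
4250 = 2 × 5^3 × 17


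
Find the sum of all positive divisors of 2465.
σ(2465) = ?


Divisors of 2465: 1, 5, 17, 29, 85, 145, 493, 2465
Sum = 1 + 5 + 17 + 29 + 85 + 145 + 493 + 2465 = 3240

σ(2465) = 3240


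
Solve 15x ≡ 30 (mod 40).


GCD(15, 40) = 5 divides 30
Divide: 3x ≡ 6 (mod 8)
x ≡ 2 (mod 8)


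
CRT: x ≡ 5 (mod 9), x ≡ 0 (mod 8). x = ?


M = 9*8 = 72
M1 = M/9 = 8, M2 = M/8 = 9
M1^(-1) mod 9 = 8, M2^(-1) mod 8 = 1
x = 5*8*8 + 0*9*1 = 320
320 mod 72 = 32
Check: 32 mod 9 = 5 ✓, 32 mod 8 = 0 ✓

x ≡ 32 (mod 72)


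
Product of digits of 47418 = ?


4 × 7 × 4 × 1 × 8 = 896


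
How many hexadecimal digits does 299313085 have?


299313085 in base 16 = 11D727BD
Number of digits = 8

8 digits (base 16)


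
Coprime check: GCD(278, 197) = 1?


Euclidean algorithm:
278 = 1 * 197 + 81
197 = 2 * 81 + 35
81 = 2 * 35 + 11
35 = 3 * 11 + 2
11 = 5 * 2 + 1
2 = 2 * 1 + 0
GCD(278, 197) = 1

Yes, coprime (GCD = 1)


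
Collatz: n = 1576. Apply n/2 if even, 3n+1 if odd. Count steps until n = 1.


1576 → 788 → 394 → 197 → 592 → 296 → 148 → 74 → 37 → 112 → 56 → 28 → 14 → 7 → 22 → 11 → 34 → 17 → 52 → 26 → 13 → 40 → 20 → 10 → 5 → 16 → 8 → 4 → 2 → 1
Total steps = 29

29 steps


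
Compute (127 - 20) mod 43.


127 - 20 = 107
107 mod 43 = 21


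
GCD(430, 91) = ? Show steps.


430 = 4 * 91 + 66
91 = 1 * 66 + 25
66 = 2 * 25 + 16
25 = 1 * 16 + 9
16 = 1 * 9 + 7
9 = 1 * 7 + 2
7 = 3 * 2 + 1
2 = 2 * 1 + 0
GCD = 1


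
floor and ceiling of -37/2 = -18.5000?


-37/2 = -18.5000
floor = -19
ceil = -18

floor = -19, ceil = -18


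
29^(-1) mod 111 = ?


Use the extended Euclidean algorithm on (111, 29); each row r = 111*s + 29*t:
r=111, s=1, t=0
r=29, s=0, t=1
q=3: r=24, s=1, t=-3   [111*(1) + 29*(-3) = 24]
q=1: r=5, s=-1, t=4   [111*(-1) + 29*(4) = 5]
q=4: r=4, s=5, t=-19   [111*(5) + 29*(-19) = 4]
q=1: r=1, s=-6, t=23   [111*(-6) + 29*(23) = 1]
q=4: r=0, s=29, t=-111   [111*(29) + 29*(-111) = 0]
GCD = 1 with t = 23, so 29*(23) ≡ 1 (mod 111)
Inverse = 23 mod 111 = 23
Check: 29 * 23 = 667 ≡ 1 (mod 111)

29^(-1) ≡ 23 (mod 111)
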